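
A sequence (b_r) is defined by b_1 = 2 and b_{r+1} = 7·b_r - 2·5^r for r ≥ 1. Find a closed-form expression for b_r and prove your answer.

Computing the first terms: b_1 = 2, b_2 = 4, b_3 = -22. This suggests b_r = 5^r - 3·7^(r - 1).
Base case (r = 1): the formula gives 2 = 2 = b_1.
Suppose the result is true for r = i, so b_i = 5^i - 3·7^(i - 1).
Then b_{i+1} = 7·b_i - 2·5^i = 7·(5^i - 3·7^(i - 1)) - 2·5^i = 5^(i + 1) - 3·7^i = 5^(i+1) - 3·7^((i+1) - 1),
which is the claimed formula at r = i+1.
By the principle of mathematical induction, the result holds for all r ≥ 1.

b_r = 5^r - 3·7^(r - 1)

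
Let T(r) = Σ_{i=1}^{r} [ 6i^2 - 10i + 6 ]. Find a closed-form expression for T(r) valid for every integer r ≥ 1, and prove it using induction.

We claim T(r) = 2r(r^2 - r + 1) for all r ≥ 1.
Base step (r = 1): T(1) = 2, and the closed form gives 2. They agree.
Inductive step: assume the claim holds for r = i, so T(i) = 2i(i^2 - i + 1).
Then T(i+1) = T(i) + (6i^2 + 2i + 2) = (2i(i^2 - i + 1)) + (6i^2 + 2i + 2).
Simplifying, T(i+1) = 2(i + 1)(i^2 + i + 1) = 2(i+1)((i+1)^2 - (i+1) + 1),
which is the closed form with r = i+1.
By the principle of mathematical induction, the result holds for all r ≥ 1.

T(r) = 2r(r^2 - r + 1)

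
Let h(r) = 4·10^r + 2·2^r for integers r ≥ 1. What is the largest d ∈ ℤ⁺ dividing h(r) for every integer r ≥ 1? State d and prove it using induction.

d = 4

Computing the first values: h(1) = 44 and h(2) = 408; gcd(44, 408) = 4, so d ≤ 4.
We prove 4 | 4·10^r + 2·2^r for all r ≥ 1 by induction on r.
For the base case r = 1: h(1) = 44 = 4·(11), so 4 | h(1).
For the inductive step, assume it holds for an arbitrary m ≥ 1, i.e. 4 | h(m). Then
h(m+1) − 10·h(m) = (4·10^(m+1) + 2·2^(m+1)) − 10·(4·10^m + 2·2^m) = (2)·2^m·(2 − 10) = (-16)·2^m. Since 4 | h(m) by the inductive hypothesis, 4 | 10·h(m); and 4 | -16 since -16 = 4·-4. Therefore 4 | h(m+1).
By induction, the statement is established for all r ≥ 1.
Therefore the largest such d is 4.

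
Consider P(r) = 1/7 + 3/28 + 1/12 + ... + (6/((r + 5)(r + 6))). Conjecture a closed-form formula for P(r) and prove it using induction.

P(r) = r/(r + 6)

We claim P(r) = r/(r + 6) for all r ≥ 1.
Base case (r = 1): P(1) = 1/7, and the closed form gives 1/7. They agree.
For the inductive step, assume it holds for an arbitrary k ≥ 1, so P(k) = k/(k + 6).
Then P(k+1) = P(k) + (6/((k + 6)(k + 7))) = (k/(k + 6)) + (6/((k + 6)(k + 7))).
Simplifying, P(k+1) = (k + 1)/(k + 7) = (k+1)/((k+1) + 6),
which is the closed form with r = k+1.
By the principle of mathematical induction, the result holds for all r ≥ 1.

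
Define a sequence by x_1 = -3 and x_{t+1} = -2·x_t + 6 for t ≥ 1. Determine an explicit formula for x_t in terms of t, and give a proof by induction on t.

Computing the first terms: x_1 = -3, x_2 = 12, x_3 = -18. This suggests x_t = -5(-2)^(t - 1) + 2.
When t = 1: the formula gives -3 = -3 = x_1.
Inductive step: assume the claim holds for t = r, so x_r = -5(-2)^(r - 1) + 2.
Then x_{r+1} = -2·x_r + 6 = -2·(-5(-2)^(r - 1) + 2) + 6 = -5(-2)^r + 2 = -5(-2)^((r+1) - 1) + 2,
which is the claimed formula at t = r+1.
Hence, by induction on t, the claim holds for every t ≥ 1.

x_t = -5(-2)^(t - 1) + 2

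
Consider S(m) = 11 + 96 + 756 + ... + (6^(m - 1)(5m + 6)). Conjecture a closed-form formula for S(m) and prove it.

S(m) = 6^m(m + 1) - 1

We claim S(m) = 6^m(m + 1) - 1 for all m ≥ 1.
Base case (m = 1): S(1) = 11, and the closed form gives 11. They agree.
Inductive step: assume the claim holds for m = i, so S(i) = 6^i(i + 1) - 1.
Then S(i+1) = S(i) + (6^i(5i + 11)) = (6^i(i + 1) - 1) + (6^i(5i + 11)).
Simplifying, S(i+1) = 6·6^i·i + 12·6^i - 1 = 6^(i+1)((i+1) + 1) - 1,
which is the closed form with m = i+1.
This completes the induction.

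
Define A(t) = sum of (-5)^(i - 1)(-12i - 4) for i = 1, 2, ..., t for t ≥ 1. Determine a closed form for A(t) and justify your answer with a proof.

A(t) = (-5)^t(2t + 1) - 1

We claim A(t) = (-5)^t(2t + 1) - 1 for all t ≥ 1.
Base step (t = 1): A(1) = -16, and the closed form gives -16. They agree.
For the inductive step, assume it holds for an arbitrary i ≥ 1, so A(i) = (-5)^i(2i + 1) - 1.
Then A(i+1) = A(i) + ((-5)^i(-12i - 16)) = ((-5)^i(2i + 1) - 1) + ((-5)^i(-12i - 16)).
Simplifying, A(i+1) = -10(-5)^i·i - 15(-5)^i - 1 = (-5)^(i+1)(2(i+1) + 1) - 1,
which is the closed form with t = i+1.
This completes the induction.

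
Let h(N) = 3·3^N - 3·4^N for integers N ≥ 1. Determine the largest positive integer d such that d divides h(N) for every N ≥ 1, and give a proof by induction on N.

Computing the first values: h(1) = -3 and h(2) = -21; gcd(-3, -21) = 3, so d ≤ 3.
We prove 3 | 3·3^N - 3·4^N for all N ≥ 1 by induction on N.
Base step (N = 1): h(1) = -3 = 3·(-1), so 3 | h(1).
Suppose the result is true for N = k, i.e. 3 | h(k). Then
h(k+1) − 4·h(k) = (3·3^(k+1) - 3·4^(k+1)) − 4·(3·3^k - 3·4^k) = (3)·3^k·(3 − 4) = (-3)·3^k. Since 3 | h(k) by the inductive hypothesis, 3 | 4·h(k); and 3 | -3 since -3 = 3·-1. Therefore 3 | h(k+1).
By the principle of mathematical induction, the result holds for all N ≥ 1.
Therefore the largest such d is 3.

d = 3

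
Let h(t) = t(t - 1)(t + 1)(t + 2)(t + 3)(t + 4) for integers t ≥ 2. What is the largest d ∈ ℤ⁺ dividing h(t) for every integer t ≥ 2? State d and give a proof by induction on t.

d = 720

Computing the first values: h(2) = 720 and h(3) = 5040; gcd(720, 5040) = 720, so d ≤ 720.
We prove 720 | t(t - 1)(t + 1)(t + 2)(t + 3)(t + 4) for all t ≥ 2 by induction on t.
For the base case t = 2: h(2) = 720 = 720·(1), so 720 | h(2).
For the inductive step, assume it holds for an arbitrary p ≥ 2, i.e. 720 | h(p). Then
h(p+1) − h(p) = p·(p+1)·(p+2)·(p+3)·(p+4)·(p+5) − (p-1)·p·(p+1)·(p+2)·(p+3)·(p+4) = p·(p+1)·(p+2)·(p+3)·(p+4)·[(p+5) − (p-1)] = 6·p·(p+1)·(p+2)·(p+3)·(p+4). The product of 5 consecutive integers is divisible by (5)! = 120, so h(p+1) − h(p) is divisible by 6·120 = 720. By the inductive hypothesis 720 | h(p), hence 720 | h(p+1).
This completes the induction.
Therefore the largest such d is 720.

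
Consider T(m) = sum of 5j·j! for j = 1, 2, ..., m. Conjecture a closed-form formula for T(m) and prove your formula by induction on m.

T(m) = (5m + 5)m! - 5

We claim T(m) = (5m + 5)m! - 5 for all m ≥ 1.
Base step (m = 1): T(1) = 5, and the closed form gives 5. They agree.
Inductive step: suppose the statement holds for some j ≥ 1, so T(j) = (5j + 5)j! - 5.
Then T(j+1) = T(j) + (5(j + 1)(j + 1)!) = ((5j + 5)j! - 5) + (5(j + 1)(j + 1)!).
Simplifying, T(j+1) = (5(j+1) + 5)(j+1)! - 5,
which is the closed form with m = j+1.
By the principle of mathematical induction, the result holds for all m ≥ 1.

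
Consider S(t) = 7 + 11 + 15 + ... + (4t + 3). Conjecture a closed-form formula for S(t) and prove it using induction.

S(t) = t(2t + 5)

We claim S(t) = t(2t + 5) for all t ≥ 1.
Base case (t = 1): S(1) = 7, and the closed form gives 7. They agree.
Inductive step: suppose the statement holds for some p ≥ 1, so S(p) = p(2p + 5).
Then S(p+1) = S(p) + (4p + 7) = (p(2p + 5)) + (4p + 7).
Simplifying, S(p+1) = (p + 1)(2p + 7) = (p+1)(2(p+1) + 5),
which is the closed form with t = p+1.
Hence, by induction on t, the claim holds for every t ≥ 1.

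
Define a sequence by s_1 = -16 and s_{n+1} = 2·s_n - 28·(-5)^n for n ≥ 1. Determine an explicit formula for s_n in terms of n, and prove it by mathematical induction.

Computing the first terms: s_1 = -16, s_2 = 108, s_3 = -484. This suggests s_n = 4(-5)^n + 2^(n + 1).
When n = 1: the formula gives -16 = -16 = s_1.
Inductive step: suppose the statement holds for some m ≥ 1, so s_m = 4(-5)^m + 2^(m + 1).
Then s_{m+1} = 2·s_m - 28·(-5)^m = 2·(4(-5)^m + 2^(m + 1)) - 28·(-5)^m = 4(-5)^(m + 1) + 2^(m + 2) = 4(-5)^(m+1) + 2^((m+1) + 1),
which is the claimed formula at n = m+1.
This completes the induction.

s_n = 4(-5)^n + 2^(n + 1)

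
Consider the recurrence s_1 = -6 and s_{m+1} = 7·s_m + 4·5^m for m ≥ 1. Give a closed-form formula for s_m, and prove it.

s_m = -2·5^m + 4·7^(m - 1)

Computing the first terms: s_1 = -6, s_2 = -22, s_3 = -54. This suggests s_m = -2·5^m + 4·7^(m - 1).
Base step (m = 1): the formula gives -6 = -6 = s_1.
For the inductive step, assume it holds for an arbitrary i ≥ 1, so s_i = -2·5^i + 4·7^(i - 1).
Then s_{i+1} = 7·s_i + 4·5^i = 7·(-2·5^i + 4·7^(i - 1)) + 4·5^i = -2·5^(i + 1) + 4·7^i = -2·5^(i+1) + 4·7^((i+1) - 1),
which is the claimed formula at m = i+1.
By induction, the statement is established for all m ≥ 1.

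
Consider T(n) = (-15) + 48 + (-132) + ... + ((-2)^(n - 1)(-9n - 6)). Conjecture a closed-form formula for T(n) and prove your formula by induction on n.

T(n) = 3(-2)^n(n + 1) - 3

We claim T(n) = 3(-2)^n(n + 1) - 3 for all n ≥ 1.
When n = 1: T(1) = -15, and the closed form gives -15. They agree.
Suppose the result is true for n = j, so T(j) = 3(-2)^j(j + 1) - 3.
Then T(j+1) = T(j) + ((-2)^j(-9j - 15)) = (3(-2)^j(j + 1) - 3) + ((-2)^j(-9j - 15)).
Simplifying, T(j+1) = -6(-2)^j·j - 12(-2)^j - 3 = 3(-2)^(j+1)((j+1) + 1) - 3,
which is the closed form with n = j+1.
This completes the induction.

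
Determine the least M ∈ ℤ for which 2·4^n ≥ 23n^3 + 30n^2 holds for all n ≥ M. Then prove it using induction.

M = 6

At n = 5: 2048 < 3625, so the inequality fails and M ≥ 6. We prove 2·4^n ≥ 23n^3 + 30n^2 for all n ≥ 6.
For the base case n = 6: 2·4^n = 8192 and 23n^3 + 30n^2 = 6048, so 8192 ≥ 6048.
Inductive step: assume the claim holds for n = m, so 2·4^m ≥ 23m^3 + 30m^2.
Then 2·4^(m + 1) = 4·(2·4^m) ≥ 4·(23m^3 + 30m^2).
Also, for m ≥ 6 we have 4·(23m^3 + 30m^2) ≥ 23(m+1)^3 + 30(m+1)^2, since 4·(23m^3 + 30m^2) − (23(m+1)^3 + 30(m+1)^2) = 69m^3 + 21m^2 - 129m - 53, which is nonnegative for all m ≥ 6.
Combining, 2·4^(m + 1) ≥ 23(m+1)^3 + 30(m+1)^2.
This completes the induction.
Hence the smallest such M is 6.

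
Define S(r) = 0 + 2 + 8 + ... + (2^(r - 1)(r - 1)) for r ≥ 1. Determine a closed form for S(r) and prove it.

We claim S(r) = 2^r(r - 2) + 2 for all r ≥ 1.
Base step (r = 1): S(1) = 0, and the closed form gives 0. They agree.
Suppose the result is true for r = p, so S(p) = 2^p(p - 2) + 2.
Then S(p+1) = S(p) + (2^p·p) = (2^p(p - 2) + 2) + (2^p·p).
Simplifying, S(p+1) = 2·2^p·p - 2·2^p + 2 = 2^(p+1)((p+1) - 2) + 2,
which is the closed form with r = p+1.
By induction, the statement is established for all r ≥ 1.

S(r) = 2^r(r - 2) + 2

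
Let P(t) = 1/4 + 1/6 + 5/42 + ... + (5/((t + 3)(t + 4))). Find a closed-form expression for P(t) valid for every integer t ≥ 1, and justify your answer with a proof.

P(t) = 5t/(4(t + 4))

We claim P(t) = 5t/(4(t + 4)) for all t ≥ 1.
Base case (t = 1): P(1) = 1/4, and the closed form gives 1/4. They agree.
Suppose the result is true for t = m, so P(m) = 5m/(4(m + 4)).
Then P(m+1) = P(m) + (5/((m + 4)(m + 5))) = (5m/(4(m + 4))) + (5/((m + 4)(m + 5))).
Simplifying, P(m+1) = 5(m + 1)/(4(m + 5)) = 5(m+1)/(4((m+1) + 4)),
which is the closed form with t = m+1.
By the principle of mathematical induction, the result holds for all t ≥ 1.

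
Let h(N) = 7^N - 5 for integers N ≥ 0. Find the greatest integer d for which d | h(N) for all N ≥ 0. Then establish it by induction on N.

Computing the first values: h(0) = -4 and h(1) = 2; gcd(-4, 2) = 2, so d ≤ 2.
We prove 2 | 7^N - 5 for all N ≥ 0 by induction on N.
When N = 0: h(0) = -4 = 2·(-2), so 2 | h(0).
Inductive step: assume the claim holds for N = m, i.e. 2 | h(m). Then
h(m+1) = 7^(m+1) - 5 = 7·(7^m - 5) + 30 = 7·h(m) + 30. The first term is divisible by 2 by the inductive hypothesis, and 30 is divisible by 2. Hence 2 | h(m+1).
By the principle of mathematical induction, the result holds for all N ≥ 0.
Therefore the largest such d is 2.

d = 2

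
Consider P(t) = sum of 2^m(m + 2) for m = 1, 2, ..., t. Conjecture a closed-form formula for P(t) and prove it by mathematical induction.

P(t) = 2·2^t(t + 1) - 2

We claim P(t) = 2·2^t(t + 1) - 2 for all t ≥ 1.
For the base case t = 1: P(1) = 6, and the closed form gives 6. They agree.
Inductive step: suppose the statement holds for some m ≥ 1, so P(m) = 2·2^m(m + 1) - 2.
Then P(m+1) = P(m) + (2^(m + 1)(m + 3)) = (2·2^m(m + 1) - 2) + (2^(m + 1)(m + 3)).
Simplifying, P(m+1) = 4·2^m·m + 8·2^m - 2 = 2·2^(m+1)((m+1) + 1) - 2,
which is the closed form with t = m+1.
By the principle of mathematical induction, the result holds for all t ≥ 1.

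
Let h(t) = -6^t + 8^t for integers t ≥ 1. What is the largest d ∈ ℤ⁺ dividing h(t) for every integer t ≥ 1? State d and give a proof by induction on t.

Computing the first values: h(1) = 2 and h(2) = 28; gcd(2, 28) = 2, so d ≤ 2.
We prove 2 | -6^t + 8^t for all t ≥ 1 by induction on t.
Base step (t = 1): h(1) = 2 = 2·(1), so 2 | h(1).
For the inductive step, assume it holds for an arbitrary m ≥ 1, i.e. 2 | h(m). Then
8^{m+1} − 6^{m+1} = 8·8^m − 6·6^m = 8·(8^m − 6^m) + (2)·6^m. The first term is divisible by 2 by the inductive hypothesis, and the second term (2)·6^m is divisible by 2 since 2 | 2. Hence 2 | h(m+1).
This completes the induction.
Therefore the largest such d is 2.

d = 2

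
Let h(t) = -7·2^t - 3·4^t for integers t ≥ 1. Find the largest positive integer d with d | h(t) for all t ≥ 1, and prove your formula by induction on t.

Computing the first values: h(1) = -26 and h(2) = -76; gcd(-26, -76) = 2, so d ≤ 2.
We prove 2 | -7·2^t - 3·4^t for all t ≥ 1 by induction on t.
Base step (t = 1): h(1) = -26 = 2·(-13), so 2 | h(1).
Inductive step: assume the claim holds for t = i, i.e. 2 | h(i). Then
h(i+1) − 4·h(i) = (-7·2^(i+1) - 3·4^(i+1)) − 4·(-7·2^i - 3·4^i) = (-7)·2^i·(2 − 4) = (14)·2^i. Since 2 | h(i) by the inductive hypothesis, 2 | 4·h(i); and 2 | 14 since 14 = 2·7. Therefore 2 | h(i+1).
By induction, the statement is established for all t ≥ 1.
Therefore the largest such d is 2.

d = 2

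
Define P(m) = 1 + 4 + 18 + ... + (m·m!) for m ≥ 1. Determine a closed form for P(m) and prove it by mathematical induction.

We claim P(m) = (m + 1)! - 1 for all m ≥ 1.
Base step (m = 1): P(1) = 1, and the closed form gives 1. They agree.
Suppose the result is true for m = p, so P(p) = (p + 1)! - 1.
Then P(p+1) = P(p) + ((p + 1)(p + 1)!) = ((p + 1)! - 1) + ((p + 1)(p + 1)!).
Simplifying, P(p+1) = ((p+1) + 1)! - 1,
which is the closed form with m = p+1.
Hence, by induction on m, the claim holds for every m ≥ 1.

P(m) = (m + 1)! - 1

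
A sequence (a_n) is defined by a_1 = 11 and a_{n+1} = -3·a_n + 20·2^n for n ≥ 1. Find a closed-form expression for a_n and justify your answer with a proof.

a_n = -(-3)^n + 2^(n + 2)

Computing the first terms: a_1 = 11, a_2 = 7, a_3 = 59. This suggests a_n = -(-3)^n + 2^(n + 2).
When n = 1: the formula gives 11 = 11 = a_1.
Suppose the result is true for n = i, so a_i = -(-3)^i + 2^(i + 2).
Then a_{i+1} = -3·a_i + 20·2^i = -3·(-(-3)^i + 2^(i + 2)) + 20·2^i = -(-3)^(i + 1) + 2^(i + 3) = -(-3)^(i+1) + 2^((i+1) + 2),
which is the claimed formula at n = i+1.
Hence, by induction on n, the claim holds for every n ≥ 1.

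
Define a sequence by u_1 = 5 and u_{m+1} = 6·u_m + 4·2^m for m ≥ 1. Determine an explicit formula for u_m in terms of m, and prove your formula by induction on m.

Computing the first terms: u_1 = 5, u_2 = 38, u_3 = 244. This suggests u_m = -2^m + 7·6^(m - 1).
When m = 1: the formula gives 5 = 5 = u_1.
Inductive step: assume the claim holds for m = r, so u_r = -2^r + 7·6^(r - 1).
Then u_{r+1} = 6·u_r + 4·2^r = 6·(-2^r + 7·6^(r - 1)) + 4·2^r = -2^(r + 1) + 7·6^r = -2^(r+1) + 7·6^((r+1) - 1),
which is the claimed formula at m = r+1.
By the principle of mathematical induction, the result holds for all m ≥ 1.

u_m = -2^m + 7·6^(m - 1)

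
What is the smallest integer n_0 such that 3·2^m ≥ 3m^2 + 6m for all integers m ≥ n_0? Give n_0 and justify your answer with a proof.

n_0 = 6

At m = 5: 96 < 105, so the inequality fails and n_0 ≥ 6. We prove 3·2^m ≥ 3m^2 + 6m for all m ≥ 6.
Base step (m = 6): 3·2^m = 192 and 3m^2 + 6m = 144, so 192 ≥ 144.
For the inductive step, assume it holds for an arbitrary p ≥ 6, so 3·2^p ≥ 3p^2 + 6p.
Then 3·2^(p + 1) = 2·(3·2^p) ≥ 2·(3p^2 + 6p).
Also, for p ≥ 6 we have 2·(3p^2 + 6p) ≥ 3(p+1)^2 + 6(p+1), since 2·(3p^2 + 6p) − (3(p+1)^2 + 6(p+1)) = 3p^2 - 9, which is nonnegative for all p ≥ 6.
Combining, 3·2^(p + 1) ≥ 3(p+1)^2 + 6(p+1).
By the principle of mathematical induction, the result holds for all m ≥ 6.
Hence the smallest such n_0 is 6.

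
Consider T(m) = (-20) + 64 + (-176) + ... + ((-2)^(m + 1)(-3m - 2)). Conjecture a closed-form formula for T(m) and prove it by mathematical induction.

We claim T(m) = 4(-2)^m(m + 1) - 4 for all m ≥ 1.
For the base case m = 1: T(1) = -20, and the closed form gives -20. They agree.
Inductive step: suppose the statement holds for some r ≥ 1, so T(r) = 4(-2)^r(r + 1) - 4.
Then T(r+1) = T(r) + ((-2)^(r + 2)(-3r - 5)) = (4(-2)^r(r + 1) - 4) + ((-2)^(r + 2)(-3r - 5)).
Simplifying, T(r+1) = -8(-2)^r·r - 16(-2)^r - 4 = 4(-2)^(r+1)((r+1) + 1) - 4,
which is the closed form with m = r+1.
Hence, by induction on m, the claim holds for every m ≥ 1.

T(m) = 4(-2)^m(m + 1) - 4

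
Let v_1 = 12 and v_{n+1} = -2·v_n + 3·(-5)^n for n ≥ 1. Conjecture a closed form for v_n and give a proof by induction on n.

v_n = 7(-2)^(n - 1) - (-5)^n

Computing the first terms: v_1 = 12, v_2 = -39, v_3 = 153. This suggests v_n = 7(-2)^(n - 1) - (-5)^n.
Base step (n = 1): the formula gives 12 = 12 = v_1.
Inductive step: assume the claim holds for n = i, so v_i = 7(-2)^(i - 1) - (-5)^i.
Then v_{i+1} = -2·v_i + 3·(-5)^i = -2·(7(-2)^(i - 1) - (-5)^i) + 3·(-5)^i = 7(-2)^i - (-5)^(i + 1) = 7(-2)^((i+1) - 1) - (-5)^(i+1),
which is the claimed formula at n = i+1.
By the principle of mathematical induction, the result holds for all n ≥ 1.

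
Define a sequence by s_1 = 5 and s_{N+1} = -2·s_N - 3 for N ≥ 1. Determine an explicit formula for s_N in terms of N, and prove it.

Computing the first terms: s_1 = 5, s_2 = -13, s_3 = 23. This suggests s_N = -3(-2)^N - 1.
For the base case N = 1: the formula gives 5 = 5 = s_1.
For the inductive step, assume it holds for an arbitrary r ≥ 1, so s_r = -3(-2)^r - 1.
Then s_{r+1} = -2·s_r - 3 = -2·(-3(-2)^r - 1) - 3 = -3(-2)^(r + 1) - 1,
which is the claimed formula at N = r+1.
Hence, by induction on N, the claim holds for every N ≥ 1.

s_N = -3(-2)^N - 1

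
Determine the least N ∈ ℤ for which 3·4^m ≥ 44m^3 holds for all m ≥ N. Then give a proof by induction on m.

At m = 5: 3072 < 5500, so the inequality fails and N ≥ 6. We prove 3·4^m ≥ 44m^3 for all m ≥ 6.
Base step (m = 6): 3·4^m = 12288 and 44m^3 = 9504, so 12288 ≥ 9504.
For the inductive step, assume it holds for an arbitrary j ≥ 6, so 3·4^j ≥ 44j^3.
Then 3·4^(j + 1) = 4·(3·4^j) ≥ 4·(44j^3).
Also, for j ≥ 6 we have 4·(44j^3) ≥ 44(j+1)^3, since 4 ≥ (1 + 1/j)^3 for all j ≥ 6.
Combining, 3·4^(j + 1) ≥ 44(j+1)^3.
By the principle of mathematical induction, the result holds for all m ≥ 6.
Hence the smallest such N is 6.

N = 6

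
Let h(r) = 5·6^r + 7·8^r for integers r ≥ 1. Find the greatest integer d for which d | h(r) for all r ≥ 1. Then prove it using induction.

Computing the first values: h(1) = 86 and h(2) = 628; gcd(86, 628) = 2, so d ≤ 2.
We prove 2 | 5·6^r + 7·8^r for all r ≥ 1 by induction on r.
When r = 1: h(1) = 86 = 2·(43), so 2 | h(1).
For the inductive step, assume it holds for an arbitrary m ≥ 1, i.e. 2 | h(m). Then
h(m+1) − 8·h(m) = (5·6^(m+1) + 7·8^(m+1)) − 8·(5·6^m + 7·8^m) = (5)·6^m·(6 − 8) = (-10)·6^m. Since 2 | h(m) by the inductive hypothesis, 2 | 8·h(m); and 2 | -10 since -10 = 2·-5. Therefore 2 | h(m+1).
By the principle of mathematical induction, the result holds for all r ≥ 1.
Therefore the largest such d is 2.

d = 2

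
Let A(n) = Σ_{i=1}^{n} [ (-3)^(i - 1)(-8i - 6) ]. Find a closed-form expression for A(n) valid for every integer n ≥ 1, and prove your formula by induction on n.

We claim A(n) = 2(-3)^n(n + 1) - 2 for all n ≥ 1.
Base step (n = 1): A(1) = -14, and the closed form gives -14. They agree.
Inductive step: assume the claim holds for n = i, so A(i) = 2(-3)^i(i + 1) - 2.
Then A(i+1) = A(i) + ((-3)^i(-8i - 14)) = (2(-3)^i(i + 1) - 2) + ((-3)^i(-8i - 14)).
Simplifying, A(i+1) = -6(-3)^i·i - 12(-3)^i - 2 = 2(-3)^(i+1)((i+1) + 1) - 2,
which is the closed form with n = i+1.
By induction, the statement is established for all n ≥ 1.

A(n) = 2(-3)^n(n + 1) - 2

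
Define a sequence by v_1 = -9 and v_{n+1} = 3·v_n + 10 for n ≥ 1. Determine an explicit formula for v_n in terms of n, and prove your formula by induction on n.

v_n = -4·3^(n - 1) - 5

Computing the first terms: v_1 = -9, v_2 = -17, v_3 = -41. This suggests v_n = -4·3^(n - 1) - 5.
Base step (n = 1): the formula gives -9 = -9 = v_1.
Inductive step: suppose the statement holds for some k ≥ 1, so v_k = -4·3^(k - 1) - 5.
Then v_{k+1} = 3·v_k + 10 = 3·(-4·3^(k - 1) - 5) + 10 = -4·3^k - 5 = -4·3^((k+1) - 1) - 5,
which is the claimed formula at n = k+1.
This completes the induction.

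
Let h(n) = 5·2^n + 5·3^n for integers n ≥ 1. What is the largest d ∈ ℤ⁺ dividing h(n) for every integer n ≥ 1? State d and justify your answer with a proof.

Computing the first values: h(1) = 25 and h(2) = 65; gcd(25, 65) = 5, so d ≤ 5.
We prove 5 | 5·2^n + 5·3^n for all n ≥ 1 by induction on n.
Base case (n = 1): h(1) = 25 = 5·(5), so 5 | h(1).
Inductive step: suppose the statement holds for some m ≥ 1, i.e. 5 | h(m). Then
h(m+1) − 3·h(m) = (5·2^(m+1) + 5·3^(m+1)) − 3·(5·2^m + 5·3^m) = (5)·2^m·(2 − 3) = (-5)·2^m. Since 5 | h(m) by the inductive hypothesis, 5 | 3·h(m); and 5 | -5 since -5 = 5·-1. Therefore 5 | h(m+1).
By induction, the statement is established for all n ≥ 1.
Therefore the largest such d is 5.

d = 5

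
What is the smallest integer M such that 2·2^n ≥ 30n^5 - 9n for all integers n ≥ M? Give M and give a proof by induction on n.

M = 28

At n = 27: 268435456 < 430466967, so the inequality fails and M ≥ 28. We prove 2·2^n ≥ 30n^5 - 9n for all n ≥ 28.
Base case (n = 28): 2·2^n = 536870912 and 30n^5 - 9n = 516310788, so 536870912 ≥ 516310788.
Inductive step: assume the claim holds for n = r, so 2·2^r ≥ 30r^5 - 9r.
Then 2·2^(r + 1) = 2·(2·2^r) ≥ 2·(30r^5 - 9r).
Also, for r ≥ 28 we have 2·(30r^5 - 9r) ≥ 30(r+1)^5 - 9(r+1), since 2·(30r^5 - 9r) − (30(r+1)^5 - 9(r+1)) = 30r^5 - 150r^4 - 300r^3 - 300r^2 - 159r - 21, which is nonnegative for all r ≥ 28.
Combining, 2·2^(r + 1) ≥ 30(r+1)^5 - 9(r+1).
This completes the induction.
Hence the smallest such M is 28.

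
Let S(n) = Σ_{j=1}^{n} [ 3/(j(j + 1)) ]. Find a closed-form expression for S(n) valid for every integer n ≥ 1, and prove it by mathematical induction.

S(n) = 3n/(n + 1)

We claim S(n) = 3n/(n + 1) for all n ≥ 1.
Base step (n = 1): S(1) = 3/2, and the closed form gives 3/2. They agree.
Suppose the result is true for n = j, so S(j) = 3j/(j + 1).
Then S(j+1) = S(j) + (3/((j + 1)(j + 2))) = (3j/(j + 1)) + (3/((j + 1)(j + 2))).
Simplifying, S(j+1) = 3(j + 1)/(j + 2) = 3(j+1)/((j+1) + 1),
which is the closed form with n = j+1.
By induction, the statement is established for all n ≥ 1.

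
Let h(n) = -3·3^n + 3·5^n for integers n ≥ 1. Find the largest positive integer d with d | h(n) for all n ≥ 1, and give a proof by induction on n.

d = 6

Computing the first values: h(1) = 6 and h(2) = 48; gcd(6, 48) = 6, so d ≤ 6.
We prove 6 | -3·3^n + 3·5^n for all n ≥ 1 by induction on n.
When n = 1: h(1) = 6 = 6·(1), so 6 | h(1).
Inductive step: suppose the statement holds for some j ≥ 1, i.e. 6 | h(j). Then
h(j+1) − 5·h(j) = (-3·3^(j+1) + 3·5^(j+1)) − 5·(-3·3^j + 3·5^j) = (-3)·3^j·(3 − 5) = (6)·3^j. Since 6 | h(j) by the inductive hypothesis, 6 | 5·h(j); and 6 | 6 since 6 = 6·1. Therefore 6 | h(j+1).
By induction, the statement is established for all n ≥ 1.
Therefore the largest such d is 6.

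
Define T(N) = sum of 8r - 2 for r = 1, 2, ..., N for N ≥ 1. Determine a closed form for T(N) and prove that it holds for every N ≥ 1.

T(N) = 2N(2N + 1)

We claim T(N) = 2N(2N + 1) for all N ≥ 1.
Base step (N = 1): T(1) = 6, and the closed form gives 6. They agree.
Suppose the result is true for N = r, so T(r) = 2r(2r + 1).
Then T(r+1) = T(r) + (8r + 6) = (2r(2r + 1)) + (8r + 6).
Simplifying, T(r+1) = 2(r + 1)(2r + 3) = 2(r+1)(2(r+1) + 1),
which is the closed form with N = r+1.
This completes the induction.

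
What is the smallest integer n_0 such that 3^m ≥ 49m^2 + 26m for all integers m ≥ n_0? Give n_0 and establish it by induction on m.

n_0 = 8

At m = 7: 2187 < 2583, so the inequality fails and n_0 ≥ 8. We prove 3^m ≥ 49m^2 + 26m for all m ≥ 8.
For the base case m = 8: 3^m = 6561 and 49m^2 + 26m = 3344, so 6561 ≥ 3344.
Inductive step: suppose the statement holds for some r ≥ 8, so 3^r ≥ 49r^2 + 26r.
Then 3^(r + 1) = 3·(3^r) ≥ 3·(49r^2 + 26r).
Also, for r ≥ 8 we have 3·(49r^2 + 26r) ≥ 49(r+1)^2 + 26(r+1), since 3·(49r^2 + 26r) − (49(r+1)^2 + 26(r+1)) = 98r^2 - 46r - 75, which is nonnegative for all r ≥ 8.
Combining, 3^(r + 1) ≥ 49(r+1)^2 + 26(r+1).
Hence, by induction on m, the claim holds for every m ≥ 8.
Hence the smallest such n_0 is 8.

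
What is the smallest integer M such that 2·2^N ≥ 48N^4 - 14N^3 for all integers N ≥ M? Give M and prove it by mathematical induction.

M = 23

At N = 22: 8388608 < 11095216, so the inequality fails and M ≥ 23. We prove 2·2^N ≥ 48N^4 - 14N^3 for all N ≥ 23.
Base step (N = 23): 2·2^N = 16777216 and 48N^4 - 14N^3 = 13262030, so 16777216 ≥ 13262030.
Inductive step: assume the claim holds for N = p, so 2·2^p ≥ 48p^4 - 14p^3.
Then 2·2^(p + 1) = 2·(2·2^p) ≥ 2·(48p^4 - 14p^3).
Also, for p ≥ 23 we have 2·(48p^4 - 14p^3) ≥ 48(p+1)^4 - 14(p+1)^3, since 2·(48p^4 - 14p^3) − (48(p+1)^4 - 14(p+1)^3) = 48p^4 - 206p^3 - 246p^2 - 150p - 34, which is nonnegative for all p ≥ 23.
Combining, 2·2^(p + 1) ≥ 48(p+1)^4 - 14(p+1)^3.
By the principle of mathematical induction, the result holds for all N ≥ 23.
Hence the smallest such M is 23.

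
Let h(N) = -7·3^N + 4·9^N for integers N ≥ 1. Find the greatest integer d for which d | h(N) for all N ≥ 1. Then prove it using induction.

Computing the first values: h(1) = 15 and h(2) = 261; gcd(15, 261) = 3, so d ≤ 3.
We prove 3 | -7·3^N + 4·9^N for all N ≥ 1 by induction on N.
For the base case N = 1: h(1) = 15 = 3·(5), so 3 | h(1).
Inductive step: assume the claim holds for N = p, i.e. 3 | h(p). Then
h(p+1) − 9·h(p) = (-7·3^(p+1) + 4·9^(p+1)) − 9·(-7·3^p + 4·9^p) = (-7)·3^p·(3 − 9) = (42)·3^p. Since 3 | h(p) by the inductive hypothesis, 3 | 9·h(p); and 3 | 42 since 42 = 3·14. Therefore 3 | h(p+1).
By induction, the statement is established for all N ≥ 1.
Therefore the largest such d is 3.

d = 3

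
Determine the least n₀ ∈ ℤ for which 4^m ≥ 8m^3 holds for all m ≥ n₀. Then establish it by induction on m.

At m = 4: 256 < 512, so the inequality fails and n₀ ≥ 5. We prove 4^m ≥ 8m^3 for all m ≥ 5.
Base case (m = 5): 4^m = 1024 and 8m^3 = 1000, so 1024 ≥ 1000.
Suppose the result is true for m = r, so 4^r ≥ 8r^3.
Then 4^(r + 1) = 4·(4^r) ≥ 4·(8r^3).
Also, for r ≥ 5 we have 4·(8r^3) ≥ 8(r+1)^3, since 4 ≥ (1 + 1/r)^3 for all r ≥ 5.
Combining, 4^(r + 1) ≥ 8(r+1)^3.
This completes the induction.
Hence the smallest such n₀ is 5.

n₀ = 5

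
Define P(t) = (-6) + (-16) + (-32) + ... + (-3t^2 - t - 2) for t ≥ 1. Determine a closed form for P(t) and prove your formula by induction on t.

We claim P(t) = -t(t^2 + 2t + 3) for all t ≥ 1.
For the base case t = 1: P(1) = -6, and the closed form gives -6. They agree.
For the inductive step, assume it holds for an arbitrary r ≥ 1, so P(r) = r(-r^2 - 2r - 3).
Then P(r+1) = P(r) + (-r - 3(r + 1)^2 - 3) = (r(-r^2 - 2r - 3)) + (-r - 3(r + 1)^2 - 3).
Simplifying, P(r+1) = -(r + 1)(r^2 + 4r + 6) = -(r+1)((r+1)^2 + 2(r+1) + 3),
which is the closed form with t = r+1.
By the principle of mathematical induction, the result holds for all t ≥ 1.

P(t) = -t(t^2 + 2t + 3)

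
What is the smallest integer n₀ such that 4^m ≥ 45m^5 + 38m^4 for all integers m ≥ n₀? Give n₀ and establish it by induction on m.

At m = 11: 4194304 < 7803653, so the inequality fails and n₀ ≥ 12. We prove 4^m ≥ 45m^5 + 38m^4 for all m ≥ 12.
For the base case m = 12: 4^m = 16777216 and 45m^5 + 38m^4 = 11985408, so 16777216 ≥ 11985408.
Suppose the result is true for m = i, so 4^i ≥ 45i^5 + 38i^4.
Then 4^(i + 1) = 4·(4^i) ≥ 4·(45i^5 + 38i^4).
Also, for i ≥ 12 we have 4·(45i^5 + 38i^4) ≥ 45(i+1)^5 + 38(i+1)^4, since 4·(45i^5 + 38i^4) − (45(i+1)^5 + 38(i+1)^4) = 135i^5 - 111i^4 - 602i^3 - 678i^2 - 377i - 83, which is nonnegative for all i ≥ 12.
Combining, 4^(i + 1) ≥ 45(i+1)^5 + 38(i+1)^4.
This completes the induction.
Hence the smallest such n₀ is 12.

n₀ = 12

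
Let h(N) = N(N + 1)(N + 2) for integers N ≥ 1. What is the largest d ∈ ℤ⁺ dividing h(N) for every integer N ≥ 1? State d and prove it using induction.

Computing the first values: h(1) = 6 and h(2) = 24; gcd(6, 24) = 6, so d ≤ 6.
We prove 6 | N(N + 1)(N + 2) for all N ≥ 1 by induction on N.
For the base case N = 1: h(1) = 6 = 6·(1), so 6 | h(1).
Inductive step: suppose the statement holds for some j ≥ 1, i.e. 6 | h(j). Then
h(j+1) − h(j) = (j+1)·(j+2)·(j+3) − j·(j+1)·(j+2) = (j+1)·(j+2)·[(j+3) − j] = 3·(j+1)·(j+2). The product of 2 consecutive integers is divisible by (2)! = 2, so h(j+1) − h(j) is divisible by 3·2 = 6. By the inductive hypothesis 6 | h(j), hence 6 | h(j+1).
Hence, by induction on N, the claim holds for every N ≥ 1.
Therefore the largest such d is 6.

d = 6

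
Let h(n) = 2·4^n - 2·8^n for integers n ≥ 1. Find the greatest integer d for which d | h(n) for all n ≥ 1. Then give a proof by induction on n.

Computing the first values: h(1) = -8 and h(2) = -96; gcd(-8, -96) = 8, so d ≤ 8.
We prove 8 | 2·4^n - 2·8^n for all n ≥ 1 by induction on n.
For the base case n = 1: h(1) = -8 = 8·(-1), so 8 | h(1).
Inductive step: assume the claim holds for n = p, i.e. 8 | h(p). Then
h(p+1) − 8·h(p) = (2·4^(p+1) - 2·8^(p+1)) − 8·(2·4^p - 2·8^p) = (2)·4^p·(4 − 8) = (-8)·4^p. Since 8 | h(p) by the inductive hypothesis, 8 | 8·h(p); and 8 | -8 since -8 = 8·-1. Therefore 8 | h(p+1).
By induction, the statement is established for all n ≥ 1.
Therefore the largest such d is 8.

d = 8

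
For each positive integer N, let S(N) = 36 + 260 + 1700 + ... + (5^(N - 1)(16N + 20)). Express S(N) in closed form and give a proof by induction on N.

S(N) = 4·5^N(N + 1) - 4

We claim S(N) = 4·5^N(N + 1) - 4 for all N ≥ 1.
Base case (N = 1): S(1) = 36, and the closed form gives 36. They agree.
For the inductive step, assume it holds for an arbitrary p ≥ 1, so S(p) = 4·5^p(p + 1) - 4.
Then S(p+1) = S(p) + (5^p(16p + 36)) = (4·5^p(p + 1) - 4) + (5^p(16p + 36)).
Simplifying, S(p+1) = 20·5^p·p + 40·5^p - 4 = 4·5^(p+1)((p+1) + 1) - 4,
which is the closed form with N = p+1.
By induction, the statement is established for all N ≥ 1.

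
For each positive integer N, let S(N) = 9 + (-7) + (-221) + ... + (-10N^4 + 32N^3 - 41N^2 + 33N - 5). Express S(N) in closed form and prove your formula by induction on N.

S(N) = -N(2N^4 - 3N^3 + N^2 - 4N - 5)

We claim S(N) = -N(2N^4 - 3N^3 + N^2 - 4N - 5) for all N ≥ 1.
For the base case N = 1: S(1) = 9, and the closed form gives 9. They agree.
Suppose the result is true for N = j, so S(j) = j(-2j^4 + 3j^3 - j^2 + 4j + 5).
Then S(j+1) = S(j) + (-10j^4 - 8j^3 - 5j^2 + 7j + 9) = (j(-2j^4 + 3j^3 - j^2 + 4j + 5)) + (-10j^4 - 8j^3 - 5j^2 + 7j + 9).
Simplifying, S(j+1) = -(j + 1)(2j^4 + 5j^3 + 4j^2 - 3j - 9) = -(j+1)(2(j+1)^4 - 3(j+1)^3 + (j+1)^2 - 4(j+1) - 5),
which is the closed form with N = j+1.
Hence, by induction on N, the claim holds for every N ≥ 1.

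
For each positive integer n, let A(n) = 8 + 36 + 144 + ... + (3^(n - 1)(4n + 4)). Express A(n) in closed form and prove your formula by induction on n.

A(n) = 3^n(2n + 1) - 1

We claim A(n) = 3^n(2n + 1) - 1 for all n ≥ 1.
Base step (n = 1): A(1) = 8, and the closed form gives 8. They agree.
Suppose the result is true for n = m, so A(m) = 3^m(2m + 1) - 1.
Then A(m+1) = A(m) + (4·3^m(m + 2)) = (3^m(2m + 1) - 1) + (4·3^m(m + 2)).
Simplifying, A(m+1) = 6·3^m·m + 9·3^m - 1 = 3^(m+1)(2(m+1) + 1) - 1,
which is the closed form with n = m+1.
This completes the induction.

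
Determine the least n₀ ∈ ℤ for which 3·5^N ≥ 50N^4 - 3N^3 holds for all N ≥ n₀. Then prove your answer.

n₀ = 7

At N = 6: 46875 < 64152, so the inequality fails and n₀ ≥ 7. We prove 3·5^N ≥ 50N^4 - 3N^3 for all N ≥ 7.
When N = 7: 3·5^N = 234375 and 50N^4 - 3N^3 = 119021, so 234375 ≥ 119021.
For the inductive step, assume it holds for an arbitrary i ≥ 7, so 3·5^i ≥ 50i^4 - 3i^3.
Then 3·5^(i + 1) = 5·(3·5^i) ≥ 5·(50i^4 - 3i^3).
Also, for i ≥ 7 we have 5·(50i^4 - 3i^3) ≥ 50(i+1)^4 - 3(i+1)^3, since 5·(50i^4 - 3i^3) − (50(i+1)^4 - 3(i+1)^3) = 200i^4 - 212i^3 - 291i^2 - 191i - 47, which is nonnegative for all i ≥ 7.
Combining, 3·5^(i + 1) ≥ 50(i+1)^4 - 3(i+1)^3.
Hence, by induction on N, the claim holds for every N ≥ 7.
Hence the smallest such n₀ is 7.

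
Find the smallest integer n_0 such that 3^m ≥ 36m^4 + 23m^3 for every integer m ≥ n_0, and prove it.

At m = 12: 531441 < 786240, so the inequality fails and n_0 ≥ 13. We prove 3^m ≥ 36m^4 + 23m^3 for all m ≥ 13.
When m = 13: 3^m = 1594323 and 36m^4 + 23m^3 = 1078727, so 1594323 ≥ 1078727.
For the inductive step, assume it holds for an arbitrary i ≥ 13, so 3^i ≥ 36i^4 + 23i^3.
Then 3^(i + 1) = 3·(3^i) ≥ 3·(36i^4 + 23i^3).
Also, for i ≥ 13 we have 3·(36i^4 + 23i^3) ≥ 36(i+1)^4 + 23(i+1)^3, since 3·(36i^4 + 23i^3) − (36(i+1)^4 + 23(i+1)^3) = 72i^4 - 98i^3 - 285i^2 - 213i - 59, which is nonnegative for all i ≥ 13.
Combining, 3^(i + 1) ≥ 36(i+1)^4 + 23(i+1)^3.
By the principle of mathematical induction, the result holds for all m ≥ 13.
Hence the smallest such n_0 is 13.

n_0 = 13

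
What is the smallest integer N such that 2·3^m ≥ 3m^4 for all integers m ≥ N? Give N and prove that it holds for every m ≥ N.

At m = 7: 4374 < 7203, so the inequality fails and N ≥ 8. We prove 2·3^m ≥ 3m^4 for all m ≥ 8.
When m = 8: 2·3^m = 13122 and 3m^4 = 12288, so 13122 ≥ 12288.
Inductive step: suppose the statement holds for some j ≥ 8, so 2·3^j ≥ 3j^4.
Then 2·3^(j + 1) = 3·(2·3^j) ≥ 3·(3j^4).
Also, for j ≥ 8 we have 3·(3j^4) ≥ 3(j+1)^4, since 3 ≥ (1 + 1/j)^4 for all j ≥ 8.
Combining, 2·3^(j + 1) ≥ 3(j+1)^4.
By induction, the statement is established for all m ≥ 8.
Hence the smallest such N is 8.

N = 8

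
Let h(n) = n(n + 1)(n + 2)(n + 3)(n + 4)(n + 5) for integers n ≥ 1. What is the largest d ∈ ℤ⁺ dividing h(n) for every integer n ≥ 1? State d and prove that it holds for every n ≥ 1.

d = 720

Computing the first values: h(1) = 720 and h(2) = 5040; gcd(720, 5040) = 720, so d ≤ 720.
We prove 720 | n(n + 1)(n + 2)(n + 3)(n + 4)(n + 5) for all n ≥ 1 by induction on n.
For the base case n = 1: h(1) = 720 = 720·(1), so 720 | h(1).
Suppose the result is true for n = j, i.e. 720 | h(j). Then
h(j+1) − h(j) = (j+1)·(j+2)·(j+3)·(j+4)·(j+5)·(j+6) − j·(j+1)·(j+2)·(j+3)·(j+4)·(j+5) = (j+1)·(j+2)·(j+3)·(j+4)·(j+5)·[(j+6) − j] = 6·(j+1)·(j+2)·(j+3)·(j+4)·(j+5). The product of 5 consecutive integers is divisible by (5)! = 120, so h(j+1) − h(j) is divisible by 6·120 = 720. By the inductive hypothesis 720 | h(j), hence 720 | h(j+1).
By induction, the statement is established for all n ≥ 1.
Therefore the largest such d is 720.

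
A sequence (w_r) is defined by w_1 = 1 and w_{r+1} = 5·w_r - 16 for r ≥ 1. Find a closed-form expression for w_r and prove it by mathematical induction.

Computing the first terms: w_1 = 1, w_2 = -11, w_3 = -71. This suggests w_r = -3·5^(r - 1) + 4.
For the base case r = 1: the formula gives 1 = 1 = w_1.
Suppose the result is true for r = p, so w_p = -3·5^(p - 1) + 4.
Then w_{p+1} = 5·w_p - 16 = 5·(-3·5^(p - 1) + 4) - 16 = -3·5^p + 4 = -3·5^((p+1) - 1) + 4,
which is the claimed formula at r = p+1.
By induction, the statement is established for all r ≥ 1.

w_r = -3·5^(r - 1) + 4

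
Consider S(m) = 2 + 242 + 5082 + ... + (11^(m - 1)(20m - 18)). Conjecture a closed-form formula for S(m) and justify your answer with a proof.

We claim S(m) = 2·11^m(m - 1) + 2 for all m ≥ 1.
For the base case m = 1: S(1) = 2, and the closed form gives 2. They agree.
Inductive step: suppose the statement holds for some i ≥ 1, so S(i) = 2·11^i(i - 1) + 2.
Then S(i+1) = S(i) + (11^i(20i + 2)) = (2·11^i(i - 1) + 2) + (11^i(20i + 2)).
Simplifying, S(i+1) = 22·11^i·i + 2 = 2·11^(i+1)((i+1) - 1) + 2,
which is the closed form with m = i+1.
By the principle of mathematical induction, the result holds for all m ≥ 1.

S(m) = 2·11^m(m - 1) + 2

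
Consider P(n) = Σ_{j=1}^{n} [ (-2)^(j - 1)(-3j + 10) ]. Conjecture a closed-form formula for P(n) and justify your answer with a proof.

P(n) = (-2)^n(n - 3) + 3

We claim P(n) = (-2)^n(n - 3) + 3 for all n ≥ 1.
Base case (n = 1): P(1) = 7, and the closed form gives 7. They agree.
Inductive step: assume the claim holds for n = j, so P(j) = (-2)^j(j - 3) + 3.
Then P(j+1) = P(j) + ((-2)^j(-3j + 7)) = ((-2)^j(j - 3) + 3) + ((-2)^j(-3j + 7)).
Simplifying, P(j+1) = (-2)^(j + 1)j + (-2)^(j + 2) + 3 = (-2)^(j+1)((j+1) - 3) + 3,
which is the closed form with n = j+1.
By induction, the statement is established for all n ≥ 1.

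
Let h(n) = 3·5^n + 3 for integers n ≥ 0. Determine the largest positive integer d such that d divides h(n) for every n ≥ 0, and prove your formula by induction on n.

Computing the first values: h(0) = 6 and h(1) = 18; gcd(6, 18) = 6, so d ≤ 6.
We prove 6 | 3·5^n + 3 for all n ≥ 0 by induction on n.
Base case (n = 0): h(0) = 6 = 6·(1), so 6 | h(0).
Suppose the result is true for n = m, i.e. 6 | h(m). Then
h(m+1) = 3·5^(m+1) + 3 = 5·(3·5^m + 3) - 12 = 5·h(m) - 12. The first term is divisible by 6 by the inductive hypothesis, and -12 is divisible by 6. Hence 6 | h(m+1).
By the principle of mathematical induction, the result holds for all n ≥ 0.
Therefore the largest such d is 6.

d = 6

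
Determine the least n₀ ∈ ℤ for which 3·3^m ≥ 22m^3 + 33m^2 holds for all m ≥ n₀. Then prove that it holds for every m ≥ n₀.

n₀ = 8

At m = 7: 6561 < 9163, so the inequality fails and n₀ ≥ 8. We prove 3·3^m ≥ 22m^3 + 33m^2 for all m ≥ 8.
When m = 8: 3·3^m = 19683 and 22m^3 + 33m^2 = 13376, so 19683 ≥ 13376.
Inductive step: assume the claim holds for m = k, so 3·3^k ≥ 22k^3 + 33k^2.
Then 3·3^(k + 1) = 3·(3·3^k) ≥ 3·(22k^3 + 33k^2).
Also, for k ≥ 8 we have 3·(22k^3 + 33k^2) ≥ 22(k+1)^3 + 33(k+1)^2, since 3·(22k^3 + 33k^2) − (22(k+1)^3 + 33(k+1)^2) = 44k^3 - 132k - 55, which is nonnegative for all k ≥ 8.
Combining, 3·3^(k + 1) ≥ 22(k+1)^3 + 33(k+1)^2.
By induction, the statement is established for all m ≥ 8.
Hence the smallest such n₀ is 8.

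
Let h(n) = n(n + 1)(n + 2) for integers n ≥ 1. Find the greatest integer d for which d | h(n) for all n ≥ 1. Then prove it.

Computing the first values: h(1) = 6 and h(2) = 24; gcd(6, 24) = 6, so d ≤ 6.
We prove 6 | n(n + 1)(n + 2) for all n ≥ 1 by induction on n.
When n = 1: h(1) = 6 = 6·(1), so 6 | h(1).
Suppose the result is true for n = p, i.e. 6 | h(p). Then
h(p+1) − h(p) = (p+1)·(p+2)·(p+3) − p·(p+1)·(p+2) = (p+1)·(p+2)·[(p+3) − p] = 3·(p+1)·(p+2). The product of 2 consecutive integers is divisible by (2)! = 2, so h(p+1) − h(p) is divisible by 3·2 = 6. By the inductive hypothesis 6 | h(p), hence 6 | h(p+1).
This completes the induction.
Therefore the largest such d is 6.

d = 6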